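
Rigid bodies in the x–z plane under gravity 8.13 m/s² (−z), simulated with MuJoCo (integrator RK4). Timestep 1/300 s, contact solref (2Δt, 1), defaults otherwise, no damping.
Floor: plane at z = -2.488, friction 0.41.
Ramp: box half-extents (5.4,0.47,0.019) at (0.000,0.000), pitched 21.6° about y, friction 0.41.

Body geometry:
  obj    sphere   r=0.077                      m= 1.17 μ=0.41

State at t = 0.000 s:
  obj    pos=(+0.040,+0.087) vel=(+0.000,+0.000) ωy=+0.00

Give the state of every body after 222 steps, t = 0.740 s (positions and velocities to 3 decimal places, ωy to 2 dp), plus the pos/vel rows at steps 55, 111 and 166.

State at t = 0.740 s:
  obj    pos=(+0.584,-0.128) vel=(+1.471,-0.582) ωy=+20.54

Key-timestep trajectory:
   step    t(s)  obj.x    obj.z    obj.vx   obj.vz 
     55  0.1833   +0.074  +0.074  +0.364  -0.144
    111  0.3700   +0.176  +0.033  +0.735  -0.291
    166  0.5533   +0.344  -0.033  +1.100  -0.435


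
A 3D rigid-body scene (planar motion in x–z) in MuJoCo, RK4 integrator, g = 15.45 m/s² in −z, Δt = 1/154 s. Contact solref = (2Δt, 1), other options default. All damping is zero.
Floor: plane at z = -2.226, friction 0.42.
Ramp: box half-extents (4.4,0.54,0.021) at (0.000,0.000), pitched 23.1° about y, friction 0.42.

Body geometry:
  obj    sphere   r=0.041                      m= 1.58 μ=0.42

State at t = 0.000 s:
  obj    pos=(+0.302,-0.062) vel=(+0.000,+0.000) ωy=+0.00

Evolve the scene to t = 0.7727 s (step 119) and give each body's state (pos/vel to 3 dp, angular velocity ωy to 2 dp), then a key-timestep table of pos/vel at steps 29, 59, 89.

State at t = 0.7727 s:
  obj    pos=(+1.491,-0.569) vel=(+3.077,-1.312) ωy=+81.58

Key-timestep trajectory:
   step    t(s)  obj.x    obj.z    obj.vx   obj.vz 
     29  0.1883   +0.373  -0.092  +0.750  -0.320
     59  0.3831   +0.594  -0.186  +1.526  -0.651
     89  0.5779   +0.967  -0.345  +2.301  -0.982


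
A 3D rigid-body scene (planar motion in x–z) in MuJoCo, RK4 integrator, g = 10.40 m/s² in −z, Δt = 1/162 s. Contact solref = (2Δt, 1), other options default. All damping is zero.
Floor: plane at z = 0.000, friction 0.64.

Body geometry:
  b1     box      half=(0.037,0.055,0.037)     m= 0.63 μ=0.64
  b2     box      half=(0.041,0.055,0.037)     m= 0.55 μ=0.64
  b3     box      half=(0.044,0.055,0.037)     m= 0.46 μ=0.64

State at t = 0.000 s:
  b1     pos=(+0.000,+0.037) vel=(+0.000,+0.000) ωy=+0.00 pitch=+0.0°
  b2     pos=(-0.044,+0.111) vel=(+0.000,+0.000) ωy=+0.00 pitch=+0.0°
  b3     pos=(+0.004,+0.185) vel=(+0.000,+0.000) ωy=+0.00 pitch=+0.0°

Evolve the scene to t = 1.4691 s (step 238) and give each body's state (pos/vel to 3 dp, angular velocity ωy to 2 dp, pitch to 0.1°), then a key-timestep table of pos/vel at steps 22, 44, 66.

State at t = 1.4691 s:
  b1     pos=(+0.000,+0.037) vel=(+0.000,+0.000) ωy=+0.00 pitch=+0.0°
  b2     pos=(-0.088,+0.041) vel=(+0.000,+0.000) ωy=+0.00 pitch=-90.0°
  b3     pos=(+0.113,+0.037) vel=(+0.000,+0.000) ωy=+0.00 pitch=+180.0°

Key-timestep trajectory:
   step    t(s)  b1.x    b1.z    b1.vx   b1.vz   b2.x    b2.z    b2.vx   b2.vz   b3.x    b3.z    b3.vx   b3.vz 
     22  0.1358   +0.000  +0.037  +0.000  +0.000   -0.044  +0.111  -0.006  -0.001   +0.016  +0.180  +0.191  -0.133
     44  0.2716   +0.000  +0.037  -0.001  -0.001   -0.050  +0.109  -0.127  -0.045   +0.054  +0.113  +0.619  -0.188
     66  0.4074   +0.000  +0.037  +0.000  +0.000   -0.081  +0.067  -0.272  -0.843   +0.119  +0.039  -0.186  +0.049


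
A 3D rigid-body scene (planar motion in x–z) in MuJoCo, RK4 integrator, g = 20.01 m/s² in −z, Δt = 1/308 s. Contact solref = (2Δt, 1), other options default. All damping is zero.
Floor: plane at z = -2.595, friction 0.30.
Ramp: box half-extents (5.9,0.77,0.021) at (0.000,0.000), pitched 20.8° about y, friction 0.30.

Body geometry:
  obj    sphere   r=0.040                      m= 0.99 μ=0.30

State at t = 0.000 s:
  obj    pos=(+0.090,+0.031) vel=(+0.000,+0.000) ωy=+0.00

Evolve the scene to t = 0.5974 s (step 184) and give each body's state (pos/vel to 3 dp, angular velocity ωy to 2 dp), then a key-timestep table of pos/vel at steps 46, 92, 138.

State at t = 0.5974 s:
  obj    pos=(+0.937,-0.291) vel=(+2.835,-1.077) ωy=+75.79

Key-timestep trajectory:
   step    t(s)  obj.x    obj.z    obj.vx   obj.vz 
     46  0.1494   +0.143  +0.011  +0.709  -0.269
     92  0.2987   +0.302  -0.049  +1.417  -0.538
    138  0.4481   +0.566  -0.150  +2.126  -0.808


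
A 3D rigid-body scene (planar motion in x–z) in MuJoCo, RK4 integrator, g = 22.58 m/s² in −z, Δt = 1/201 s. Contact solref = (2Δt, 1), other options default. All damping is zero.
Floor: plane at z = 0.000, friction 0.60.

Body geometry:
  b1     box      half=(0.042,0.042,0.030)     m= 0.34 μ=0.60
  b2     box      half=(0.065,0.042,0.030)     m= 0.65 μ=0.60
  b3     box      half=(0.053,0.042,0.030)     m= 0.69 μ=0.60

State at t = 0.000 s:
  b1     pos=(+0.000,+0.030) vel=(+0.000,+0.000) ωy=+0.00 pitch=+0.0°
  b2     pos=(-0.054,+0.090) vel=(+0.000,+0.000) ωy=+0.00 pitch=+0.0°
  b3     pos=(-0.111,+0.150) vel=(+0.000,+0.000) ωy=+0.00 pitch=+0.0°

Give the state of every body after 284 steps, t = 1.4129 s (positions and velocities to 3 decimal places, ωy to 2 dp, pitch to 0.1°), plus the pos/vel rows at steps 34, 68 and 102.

State at t = 1.4129 s:
  b1     pos=(+0.000,+0.030) vel=(+0.000,+0.000) ωy=+0.00 pitch=+0.0°
  b2     pos=(-0.119,+0.065) vel=(+0.000,+0.000) ωy=+0.00 pitch=-90.0°
  b3     pos=(-0.203,+0.053) vel=(+0.000,+0.000) ωy=+0.00 pitch=-90.0°

Key-timestep trajectory:
   step    t(s)  b1.x    b1.z    b1.vx   b1.vz   b2.x    b2.z    b2.vx   b2.vz   b3.x    b3.z    b3.vx   b3.vz 
     34  0.1692   +0.000  +0.030  +0.000  +0.000   -0.089  +0.071  -0.271  +0.014   -0.180  +0.060  -0.341  +0.015
     68  0.3383   +0.000  +0.030  +0.000  +0.000   -0.132  +0.070  +0.020  -0.005   -0.204  +0.053  +0.325  -0.171
    102  0.5075   +0.000  +0.030  +0.000  +0.000   -0.117  +0.066  -0.234  -0.116   -0.203  +0.053  +0.000  +0.001


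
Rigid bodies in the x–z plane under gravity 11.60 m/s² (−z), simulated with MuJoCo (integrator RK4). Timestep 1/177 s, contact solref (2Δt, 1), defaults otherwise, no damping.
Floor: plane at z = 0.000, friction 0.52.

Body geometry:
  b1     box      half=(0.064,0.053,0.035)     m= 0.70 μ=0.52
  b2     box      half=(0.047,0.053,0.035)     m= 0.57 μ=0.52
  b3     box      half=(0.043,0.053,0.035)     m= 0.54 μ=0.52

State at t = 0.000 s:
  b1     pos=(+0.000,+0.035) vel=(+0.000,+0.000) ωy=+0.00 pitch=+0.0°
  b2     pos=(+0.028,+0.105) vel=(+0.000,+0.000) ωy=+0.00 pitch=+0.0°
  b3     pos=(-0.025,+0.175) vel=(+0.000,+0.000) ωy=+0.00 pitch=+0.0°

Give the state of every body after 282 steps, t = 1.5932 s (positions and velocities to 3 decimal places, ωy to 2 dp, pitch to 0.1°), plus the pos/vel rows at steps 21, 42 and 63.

State at t = 1.5932 s:
  b1     pos=(+0.000,+0.035) vel=(+0.000,+0.000) ωy=+0.00 pitch=+0.0°
  b2     pos=(+0.028,+0.105) vel=(+0.000,+0.000) ωy=+0.00 pitch=+0.0°
  b3     pos=(-0.135,+0.035) vel=(+0.000,+0.000) ωy=+0.00 pitch=+180.0°

Key-timestep trajectory:
   step    t(s)  b1.x    b1.z    b1.vx   b1.vz   b2.x    b2.z    b2.vx   b2.vz   b3.x    b3.z    b3.vx   b3.vz 
     21  0.1186   +0.000  +0.035  +0.000  +0.000   +0.028  +0.105  +0.001  +0.000   -0.034  +0.172  -0.176  -0.076
     42  0.2373   +0.000  +0.035  +0.000  +0.000   +0.028  +0.105  +0.000  +0.000   -0.064  +0.121  -0.280  -1.018
     63  0.3559   +0.000  +0.035  +0.000  +0.000   +0.028  +0.105  +0.000  +0.000   -0.125  +0.059  -0.532  -1.078


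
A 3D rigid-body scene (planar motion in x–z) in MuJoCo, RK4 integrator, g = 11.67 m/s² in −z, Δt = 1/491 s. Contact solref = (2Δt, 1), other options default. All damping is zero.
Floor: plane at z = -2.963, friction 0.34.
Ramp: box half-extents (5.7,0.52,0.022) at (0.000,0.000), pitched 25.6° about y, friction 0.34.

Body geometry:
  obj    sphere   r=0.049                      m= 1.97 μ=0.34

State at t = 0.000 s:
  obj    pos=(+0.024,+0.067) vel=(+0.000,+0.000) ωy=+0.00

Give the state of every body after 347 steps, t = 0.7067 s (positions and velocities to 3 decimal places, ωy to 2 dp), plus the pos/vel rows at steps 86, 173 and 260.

State at t = 0.7067 s:
  obj    pos=(+0.835,-0.321) vel=(+2.296,-1.100) ωy=+51.94

Key-timestep trajectory:
   step    t(s)  obj.x    obj.z    obj.vx   obj.vz 
     86  0.1752   +0.074  +0.043  +0.569  -0.273
    173  0.3523   +0.226  -0.029  +1.145  -0.548
    260  0.5295   +0.480  -0.151  +1.720  -0.824


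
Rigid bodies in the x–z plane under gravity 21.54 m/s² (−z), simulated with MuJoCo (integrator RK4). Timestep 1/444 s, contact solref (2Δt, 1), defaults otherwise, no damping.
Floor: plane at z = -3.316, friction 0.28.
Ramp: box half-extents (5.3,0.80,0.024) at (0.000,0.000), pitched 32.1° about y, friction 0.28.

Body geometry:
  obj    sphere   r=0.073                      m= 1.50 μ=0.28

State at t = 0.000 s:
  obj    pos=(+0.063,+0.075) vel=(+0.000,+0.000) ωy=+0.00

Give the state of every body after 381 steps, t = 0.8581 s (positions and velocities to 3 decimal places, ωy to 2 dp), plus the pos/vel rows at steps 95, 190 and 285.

State at t = 0.8581 s:
  obj    pos=(+2.613,-1.525) vel=(+5.944,-3.728) ωy=+96.10

Key-timestep trajectory:
   step    t(s)  obj.x    obj.z    obj.vx   obj.vz 
     95  0.2140   +0.222  -0.025  +1.482  -0.930
    190  0.4279   +0.697  -0.323  +2.964  -1.859
    285  0.6419   +1.490  -0.820  +4.446  -2.789


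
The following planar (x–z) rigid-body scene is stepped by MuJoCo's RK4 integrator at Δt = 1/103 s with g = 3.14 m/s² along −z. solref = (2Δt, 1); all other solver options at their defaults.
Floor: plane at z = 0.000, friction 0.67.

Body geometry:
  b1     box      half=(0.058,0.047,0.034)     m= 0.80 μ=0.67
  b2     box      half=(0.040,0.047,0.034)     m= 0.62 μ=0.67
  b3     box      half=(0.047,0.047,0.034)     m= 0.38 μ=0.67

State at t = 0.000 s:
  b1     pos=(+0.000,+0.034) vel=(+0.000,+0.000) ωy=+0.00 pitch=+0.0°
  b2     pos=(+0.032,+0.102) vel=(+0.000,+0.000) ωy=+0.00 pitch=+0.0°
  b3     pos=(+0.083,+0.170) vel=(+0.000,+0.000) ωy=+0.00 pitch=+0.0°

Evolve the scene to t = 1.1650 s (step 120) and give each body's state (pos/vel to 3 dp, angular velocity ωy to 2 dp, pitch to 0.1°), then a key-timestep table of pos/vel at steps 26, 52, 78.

State at t = 1.1650 s:
  b1     pos=(+0.000,+0.034) vel=(+0.000,+0.000) ωy=+0.00 pitch=+0.0°
  b2     pos=(+0.032,+0.102) vel=(+0.000,+0.000) ωy=+0.00 pitch=+0.0°
  b3     pos=(+0.109,+0.047) vel=(+0.000,+0.000) ωy=+0.00 pitch=+90.0°

Key-timestep trajectory:
   step    t(s)  b1.x    b1.z    b1.vx   b1.vz   b2.x    b2.z    b2.vx   b2.vz   b3.x    b3.z    b3.vx   b3.vz 
     26  0.2524   +0.000  +0.034  +0.000  +0.000   +0.032  +0.102  +0.000  +0.000   +0.100  +0.159  +0.129  -0.153
     52  0.5049   +0.000  +0.034  +0.000  +0.000   +0.032  +0.102  +0.000  +0.000   +0.130  +0.051  -0.001  +0.114
     78  0.7573   +0.000  +0.034  +0.000  +0.000   +0.032  +0.102  +0.000  +0.000   +0.117  +0.052  -0.134  -0.064


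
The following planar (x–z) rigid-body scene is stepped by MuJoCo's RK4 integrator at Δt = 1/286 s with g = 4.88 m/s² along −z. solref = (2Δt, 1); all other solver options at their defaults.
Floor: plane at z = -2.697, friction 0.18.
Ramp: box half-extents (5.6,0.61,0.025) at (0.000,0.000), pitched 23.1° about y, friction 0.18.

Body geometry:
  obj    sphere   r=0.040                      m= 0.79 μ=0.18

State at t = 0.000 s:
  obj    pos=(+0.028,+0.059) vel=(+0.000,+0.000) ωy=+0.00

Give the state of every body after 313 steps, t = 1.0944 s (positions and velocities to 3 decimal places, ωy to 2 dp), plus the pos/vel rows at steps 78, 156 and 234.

State at t = 1.0944 s:
  obj    pos=(+0.781,-0.263) vel=(+1.377,-0.587) ωy=+37.41

Key-timestep trajectory:
   step    t(s)  obj.x    obj.z    obj.vx   obj.vz 
     78  0.2727   +0.075  +0.039  +0.343  -0.146
    156  0.5455   +0.215  -0.021  +0.686  -0.293
    234  0.8182   +0.449  -0.121  +1.029  -0.439


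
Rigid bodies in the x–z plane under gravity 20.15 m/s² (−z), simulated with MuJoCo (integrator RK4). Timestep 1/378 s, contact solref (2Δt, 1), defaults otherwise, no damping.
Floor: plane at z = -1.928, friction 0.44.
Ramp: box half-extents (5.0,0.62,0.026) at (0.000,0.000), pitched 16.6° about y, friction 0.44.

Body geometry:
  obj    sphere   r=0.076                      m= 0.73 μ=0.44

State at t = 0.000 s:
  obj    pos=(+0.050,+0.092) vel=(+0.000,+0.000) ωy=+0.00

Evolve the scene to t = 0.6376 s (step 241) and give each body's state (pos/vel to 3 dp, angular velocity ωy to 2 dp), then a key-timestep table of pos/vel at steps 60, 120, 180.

State at t = 0.6376 s:
  obj    pos=(+0.851,-0.147) vel=(+2.512,-0.749) ωy=+34.49

Key-timestep trajectory:
   step    t(s)  obj.x    obj.z    obj.vx   obj.vz 
     60  0.1587   +0.100  +0.077  +0.626  -0.186
    120  0.3175   +0.249  +0.032  +1.251  -0.373
    180  0.4762   +0.497  -0.042  +1.876  -0.559


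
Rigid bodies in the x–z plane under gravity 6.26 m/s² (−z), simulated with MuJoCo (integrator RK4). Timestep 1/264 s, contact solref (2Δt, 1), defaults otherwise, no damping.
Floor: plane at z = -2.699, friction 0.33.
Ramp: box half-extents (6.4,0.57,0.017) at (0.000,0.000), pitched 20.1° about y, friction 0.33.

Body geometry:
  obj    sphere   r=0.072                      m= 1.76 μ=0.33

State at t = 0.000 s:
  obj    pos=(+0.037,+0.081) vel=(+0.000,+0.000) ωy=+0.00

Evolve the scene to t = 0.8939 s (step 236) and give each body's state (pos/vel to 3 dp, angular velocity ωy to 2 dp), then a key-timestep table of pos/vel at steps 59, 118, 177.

State at t = 0.8939 s:
  obj    pos=(+0.614,-0.130) vel=(+1.290,-0.472) ωy=+19.08

Key-timestep trajectory:
   step    t(s)  obj.x    obj.z    obj.vx   obj.vz 
     59  0.2235   +0.073  +0.068  +0.323  -0.118
    118  0.4470   +0.181  +0.028  +0.645  -0.236
    177  0.6705   +0.361  -0.038  +0.968  -0.354


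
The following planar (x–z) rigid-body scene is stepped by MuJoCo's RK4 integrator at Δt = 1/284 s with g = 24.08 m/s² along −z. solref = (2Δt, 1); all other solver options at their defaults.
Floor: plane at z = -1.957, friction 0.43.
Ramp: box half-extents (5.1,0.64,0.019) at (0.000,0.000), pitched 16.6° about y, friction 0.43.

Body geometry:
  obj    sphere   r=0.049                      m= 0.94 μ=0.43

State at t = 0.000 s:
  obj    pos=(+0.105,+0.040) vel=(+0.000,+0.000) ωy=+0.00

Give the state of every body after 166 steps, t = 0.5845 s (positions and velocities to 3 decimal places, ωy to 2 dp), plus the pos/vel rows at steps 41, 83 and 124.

State at t = 0.5845 s:
  obj    pos=(+0.909,-0.200) vel=(+2.752,-0.821) ωy=+58.60

Key-timestep trajectory:
   step    t(s)  obj.x    obj.z    obj.vx   obj.vz 
     41  0.1444   +0.154  +0.025  +0.680  -0.203
     83  0.2923   +0.306  -0.020  +1.376  -0.410
    124  0.4366   +0.554  -0.094  +2.056  -0.613


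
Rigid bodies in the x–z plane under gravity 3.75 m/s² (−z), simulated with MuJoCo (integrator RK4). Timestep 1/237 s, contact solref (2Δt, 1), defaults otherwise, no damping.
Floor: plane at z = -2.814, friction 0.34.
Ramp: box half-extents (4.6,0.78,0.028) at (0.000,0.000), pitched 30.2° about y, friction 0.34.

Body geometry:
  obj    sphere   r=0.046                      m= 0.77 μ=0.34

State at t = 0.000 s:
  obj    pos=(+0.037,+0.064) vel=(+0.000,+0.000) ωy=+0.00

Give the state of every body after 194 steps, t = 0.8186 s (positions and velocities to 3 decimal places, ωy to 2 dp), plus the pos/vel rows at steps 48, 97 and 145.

State at t = 0.8186 s:
  obj    pos=(+0.427,-0.163) vel=(+0.953,-0.555) ωy=+23.97

Key-timestep trajectory:
   step    t(s)  obj.x    obj.z    obj.vx   obj.vz 
     48  0.2025   +0.061  +0.050  +0.236  -0.137
     97  0.4093   +0.135  +0.007  +0.477  -0.277
    145  0.6118   +0.255  -0.063  +0.713  -0.415


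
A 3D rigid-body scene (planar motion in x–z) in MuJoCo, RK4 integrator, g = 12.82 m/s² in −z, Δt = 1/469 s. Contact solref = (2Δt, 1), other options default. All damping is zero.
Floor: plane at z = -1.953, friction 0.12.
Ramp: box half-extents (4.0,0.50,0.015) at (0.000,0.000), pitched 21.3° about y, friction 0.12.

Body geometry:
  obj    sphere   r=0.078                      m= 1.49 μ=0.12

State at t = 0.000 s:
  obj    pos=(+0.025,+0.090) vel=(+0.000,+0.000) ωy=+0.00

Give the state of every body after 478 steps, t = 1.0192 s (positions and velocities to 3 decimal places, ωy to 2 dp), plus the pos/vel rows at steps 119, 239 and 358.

State at t = 1.0192 s:
  obj    pos=(+1.635,-0.538) vel=(+3.159,-1.232) ωy=+43.46

Key-timestep trajectory:
   step    t(s)  obj.x    obj.z    obj.vx   obj.vz 
    119  0.2537   +0.125  +0.051  +0.786  -0.307
    239  0.5096   +0.428  -0.067  +1.579  -0.616
    358  0.7633   +0.928  -0.262  +2.366  -0.922


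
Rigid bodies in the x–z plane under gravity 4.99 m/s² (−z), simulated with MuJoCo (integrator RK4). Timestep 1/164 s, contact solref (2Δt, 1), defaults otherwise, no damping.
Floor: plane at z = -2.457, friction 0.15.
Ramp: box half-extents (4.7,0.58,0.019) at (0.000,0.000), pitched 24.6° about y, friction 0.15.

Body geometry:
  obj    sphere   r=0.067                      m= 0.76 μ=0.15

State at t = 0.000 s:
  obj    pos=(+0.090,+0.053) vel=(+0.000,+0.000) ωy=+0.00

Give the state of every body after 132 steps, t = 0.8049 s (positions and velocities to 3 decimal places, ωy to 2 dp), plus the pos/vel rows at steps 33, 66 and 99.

State at t = 0.8049 s:
  obj    pos=(+0.527,-0.147) vel=(+1.086,-0.497) ωy=+17.82

Key-timestep trajectory:
   step    t(s)  obj.x    obj.z    obj.vx   obj.vz 
     33  0.2012   +0.117  +0.041  +0.272  -0.124
     66  0.4024   +0.199  +0.003  +0.543  -0.249
     99  0.6037   +0.336  -0.059  +0.815  -0.373


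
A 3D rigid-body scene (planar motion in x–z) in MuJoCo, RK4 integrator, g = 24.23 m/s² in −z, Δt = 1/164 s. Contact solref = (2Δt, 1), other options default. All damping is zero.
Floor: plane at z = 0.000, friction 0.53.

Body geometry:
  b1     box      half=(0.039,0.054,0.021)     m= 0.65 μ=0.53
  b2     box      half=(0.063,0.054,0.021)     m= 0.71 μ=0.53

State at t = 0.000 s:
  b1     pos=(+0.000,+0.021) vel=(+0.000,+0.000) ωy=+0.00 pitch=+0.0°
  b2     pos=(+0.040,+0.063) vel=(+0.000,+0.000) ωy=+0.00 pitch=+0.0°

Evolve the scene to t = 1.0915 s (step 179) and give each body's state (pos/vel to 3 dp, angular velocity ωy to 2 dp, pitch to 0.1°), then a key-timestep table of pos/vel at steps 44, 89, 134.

State at t = 1.0915 s:
  b1     pos=(-0.001,+0.021) vel=(-0.001,+0.000) ωy=+0.00 pitch=+0.0°
  b2     pos=(+0.055,+0.055) vel=(+0.001,-0.002) ωy=-0.04 pitch=+37.6°

Key-timestep trajectory:
   step    t(s)  b1.x    b1.z    b1.vx   b1.vz   b2.x    b2.z    b2.vx   b2.vz 
     44  0.2683   +0.000  +0.021  +0.000  +0.000   +0.053  +0.057  -0.196  -0.087
     89  0.5427   +0.000  +0.021  -0.001  +0.000   +0.055  +0.056  +0.001  -0.002
    134  0.8171   -0.001  +0.021  -0.001  +0.000   +0.055  +0.056  +0.001  -0.002


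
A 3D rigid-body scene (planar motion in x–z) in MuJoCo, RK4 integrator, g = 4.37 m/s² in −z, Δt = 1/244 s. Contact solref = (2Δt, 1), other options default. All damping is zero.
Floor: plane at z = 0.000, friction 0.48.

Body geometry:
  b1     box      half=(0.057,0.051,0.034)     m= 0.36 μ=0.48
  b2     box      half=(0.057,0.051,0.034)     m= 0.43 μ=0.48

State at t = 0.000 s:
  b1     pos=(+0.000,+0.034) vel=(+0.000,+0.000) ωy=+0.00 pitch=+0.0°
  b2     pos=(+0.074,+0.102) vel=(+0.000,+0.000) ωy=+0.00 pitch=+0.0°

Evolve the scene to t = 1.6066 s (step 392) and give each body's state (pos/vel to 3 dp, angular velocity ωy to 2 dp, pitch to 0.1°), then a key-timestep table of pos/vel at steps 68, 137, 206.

State at t = 1.6066 s:
  b1     pos=(+0.000,+0.034) vel=(+0.000,+0.000) ωy=+0.00 pitch=+0.0°
  b2     pos=(+0.134,+0.057) vel=(+0.000,+0.000) ωy=+0.00 pitch=+90.0°

Key-timestep trajectory:
   step    t(s)  b1.x    b1.z    b1.vx   b1.vz   b2.x    b2.z    b2.vx   b2.vz 
     68  0.2787   +0.000  +0.034  +0.000  +0.000   +0.103  +0.066  +0.226  +0.033
    137  0.5615   +0.000  +0.034  +0.000  +0.000   +0.148  +0.063  +0.012  +0.004
    206  0.8443   +0.000  +0.034  +0.000  +0.000   +0.129  +0.060  +0.014  -0.007


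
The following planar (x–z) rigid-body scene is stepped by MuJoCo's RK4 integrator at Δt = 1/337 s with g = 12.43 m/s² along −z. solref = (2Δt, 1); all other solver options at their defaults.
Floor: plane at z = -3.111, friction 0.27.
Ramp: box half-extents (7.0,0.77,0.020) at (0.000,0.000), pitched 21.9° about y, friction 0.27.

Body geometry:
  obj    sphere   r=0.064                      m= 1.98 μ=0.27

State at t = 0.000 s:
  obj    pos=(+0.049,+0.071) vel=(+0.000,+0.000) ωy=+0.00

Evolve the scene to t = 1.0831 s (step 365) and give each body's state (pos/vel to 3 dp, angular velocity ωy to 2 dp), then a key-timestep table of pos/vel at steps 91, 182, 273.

State at t = 1.0831 s:
  obj    pos=(+1.851,-0.654) vel=(+3.328,-1.338) ωy=+56.04

Key-timestep trajectory:
   step    t(s)  obj.x    obj.z    obj.vx   obj.vz 
     91  0.2700   +0.161  +0.026  +0.830  -0.334
    182  0.5401   +0.497  -0.109  +1.659  -0.667
    273  0.8101   +1.057  -0.334  +2.489  -1.001


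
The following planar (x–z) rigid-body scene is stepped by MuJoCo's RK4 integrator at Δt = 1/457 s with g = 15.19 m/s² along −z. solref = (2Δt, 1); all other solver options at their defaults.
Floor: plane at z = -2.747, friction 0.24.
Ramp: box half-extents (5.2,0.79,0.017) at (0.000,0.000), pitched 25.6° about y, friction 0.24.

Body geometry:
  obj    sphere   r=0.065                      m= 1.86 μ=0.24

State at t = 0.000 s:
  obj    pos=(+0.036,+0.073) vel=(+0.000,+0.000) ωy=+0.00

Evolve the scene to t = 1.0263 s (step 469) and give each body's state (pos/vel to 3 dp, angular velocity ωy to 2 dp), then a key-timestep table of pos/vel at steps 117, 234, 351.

State at t = 1.0263 s:
  obj    pos=(+2.263,-0.993) vel=(+4.339,-2.079) ωy=+74.01

Key-timestep trajectory:
   step    t(s)  obj.x    obj.z    obj.vx   obj.vz 
    117  0.2560   +0.175  +0.007  +1.083  -0.519
    234  0.5120   +0.591  -0.192  +2.165  -1.037
    351  0.7681   +1.283  -0.524  +3.247  -1.556


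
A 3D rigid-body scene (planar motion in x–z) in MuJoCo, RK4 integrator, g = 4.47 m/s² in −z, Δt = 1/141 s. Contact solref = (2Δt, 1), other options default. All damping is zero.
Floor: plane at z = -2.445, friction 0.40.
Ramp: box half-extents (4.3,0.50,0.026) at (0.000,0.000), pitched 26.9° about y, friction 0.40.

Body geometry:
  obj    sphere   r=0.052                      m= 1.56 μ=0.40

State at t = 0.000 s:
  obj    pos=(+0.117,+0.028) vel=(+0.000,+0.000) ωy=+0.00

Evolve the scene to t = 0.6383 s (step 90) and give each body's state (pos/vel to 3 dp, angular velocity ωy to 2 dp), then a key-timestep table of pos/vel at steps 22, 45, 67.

State at t = 0.6383 s:
  obj    pos=(+0.380,-0.105) vel=(+0.822,-0.417) ωy=+17.73

Key-timestep trajectory:
   step    t(s)  obj.x    obj.z    obj.vx   obj.vz 
     22  0.1560   +0.133  +0.020  +0.201  -0.102
     45  0.3191   +0.183  -0.005  +0.411  -0.209
     67  0.4752   +0.263  -0.046  +0.612  -0.311


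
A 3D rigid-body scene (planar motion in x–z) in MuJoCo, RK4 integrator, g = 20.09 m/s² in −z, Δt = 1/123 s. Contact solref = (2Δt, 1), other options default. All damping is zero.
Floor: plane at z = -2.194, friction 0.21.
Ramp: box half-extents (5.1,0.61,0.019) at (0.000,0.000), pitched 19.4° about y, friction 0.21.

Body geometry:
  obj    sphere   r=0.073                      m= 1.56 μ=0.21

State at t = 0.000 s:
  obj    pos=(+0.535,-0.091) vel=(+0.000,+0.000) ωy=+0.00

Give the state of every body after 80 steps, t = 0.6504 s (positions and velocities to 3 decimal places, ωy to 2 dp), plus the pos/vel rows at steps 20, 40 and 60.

State at t = 0.6504 s:
  obj    pos=(+1.486,-0.426) vel=(+2.924,-1.030) ωy=+42.45

Key-timestep trajectory:
   step    t(s)  obj.x    obj.z    obj.vx   obj.vz 
     20  0.1626   +0.595  -0.112  +0.731  -0.258
     40  0.3252   +0.773  -0.175  +1.462  -0.515
     60  0.4878   +1.070  -0.279  +2.193  -0.772


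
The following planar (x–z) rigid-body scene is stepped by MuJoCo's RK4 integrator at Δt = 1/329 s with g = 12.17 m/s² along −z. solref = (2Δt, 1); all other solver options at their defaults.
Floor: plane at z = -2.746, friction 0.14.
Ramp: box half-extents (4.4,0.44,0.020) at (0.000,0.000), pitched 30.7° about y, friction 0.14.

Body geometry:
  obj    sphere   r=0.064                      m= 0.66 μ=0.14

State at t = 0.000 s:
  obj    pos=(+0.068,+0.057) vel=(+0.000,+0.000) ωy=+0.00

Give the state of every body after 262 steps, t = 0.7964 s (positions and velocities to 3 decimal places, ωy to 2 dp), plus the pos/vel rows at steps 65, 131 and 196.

State at t = 0.7964 s:
  obj    pos=(+1.363,-0.712) vel=(+3.243,-1.952) ωy=+45.40

Key-timestep trajectory:
   step    t(s)  obj.x    obj.z    obj.vx   obj.vz 
     65  0.1976   +0.148  +0.010  +0.807  -0.482
    131  0.3982   +0.392  -0.135  +1.628  -0.963
    196  0.5957   +0.793  -0.373  +2.426  -1.461


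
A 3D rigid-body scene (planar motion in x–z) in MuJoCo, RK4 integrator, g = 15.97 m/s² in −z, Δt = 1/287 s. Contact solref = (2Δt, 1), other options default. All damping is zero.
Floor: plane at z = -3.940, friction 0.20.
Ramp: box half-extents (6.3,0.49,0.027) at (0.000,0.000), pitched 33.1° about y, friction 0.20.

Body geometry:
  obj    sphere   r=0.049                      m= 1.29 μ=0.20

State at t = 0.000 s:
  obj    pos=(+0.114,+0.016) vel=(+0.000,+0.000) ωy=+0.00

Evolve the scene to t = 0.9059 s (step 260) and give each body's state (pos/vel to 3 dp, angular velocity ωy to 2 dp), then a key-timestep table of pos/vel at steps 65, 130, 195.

State at t = 0.9059 s:
  obj    pos=(+2.256,-1.380) vel=(+4.728,-3.082) ωy=+115.14

Key-timestep trajectory:
   step    t(s)  obj.x    obj.z    obj.vx   obj.vz 
     65  0.2265   +0.248  -0.071  +1.182  -0.771
    130  0.4530   +0.650  -0.333  +2.364  -1.541
    195  0.6794   +1.319  -0.769  +3.546  -2.312


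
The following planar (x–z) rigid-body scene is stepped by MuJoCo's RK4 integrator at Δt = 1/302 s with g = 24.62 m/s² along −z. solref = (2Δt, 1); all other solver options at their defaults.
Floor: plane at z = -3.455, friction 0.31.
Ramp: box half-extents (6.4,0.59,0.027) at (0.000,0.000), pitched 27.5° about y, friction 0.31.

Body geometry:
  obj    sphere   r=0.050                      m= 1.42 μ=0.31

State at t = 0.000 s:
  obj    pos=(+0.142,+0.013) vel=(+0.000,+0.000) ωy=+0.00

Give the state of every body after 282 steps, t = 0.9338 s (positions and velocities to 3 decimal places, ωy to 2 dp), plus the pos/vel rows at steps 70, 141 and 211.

State at t = 0.9338 s:
  obj    pos=(+3.282,-1.622) vel=(+6.726,-3.501) ωy=+151.63

Key-timestep trajectory:
   step    t(s)  obj.x    obj.z    obj.vx   obj.vz 
     70  0.2318   +0.336  -0.088  +1.670  -0.869
    141  0.4669   +0.927  -0.396  +3.363  -1.751
    211  0.6987   +1.900  -0.902  +5.032  -2.620


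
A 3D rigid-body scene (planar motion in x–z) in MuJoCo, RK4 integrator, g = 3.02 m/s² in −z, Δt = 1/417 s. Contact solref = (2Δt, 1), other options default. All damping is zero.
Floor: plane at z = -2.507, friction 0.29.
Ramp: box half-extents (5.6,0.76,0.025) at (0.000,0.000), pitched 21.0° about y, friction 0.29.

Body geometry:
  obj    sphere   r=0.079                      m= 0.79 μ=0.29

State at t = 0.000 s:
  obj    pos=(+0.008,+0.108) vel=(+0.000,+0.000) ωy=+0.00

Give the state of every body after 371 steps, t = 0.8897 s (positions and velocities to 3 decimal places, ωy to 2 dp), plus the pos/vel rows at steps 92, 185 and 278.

State at t = 0.8897 s:
  obj    pos=(+0.294,-0.001) vel=(+0.642,-0.246) ωy=+8.71

Key-timestep trajectory:
   step    t(s)  obj.x    obj.z    obj.vx   obj.vz 
     92  0.2206   +0.026  +0.102  +0.159  -0.061
    185  0.4436   +0.079  +0.081  +0.320  -0.123
    278  0.6667   +0.169  +0.047  +0.481  -0.185


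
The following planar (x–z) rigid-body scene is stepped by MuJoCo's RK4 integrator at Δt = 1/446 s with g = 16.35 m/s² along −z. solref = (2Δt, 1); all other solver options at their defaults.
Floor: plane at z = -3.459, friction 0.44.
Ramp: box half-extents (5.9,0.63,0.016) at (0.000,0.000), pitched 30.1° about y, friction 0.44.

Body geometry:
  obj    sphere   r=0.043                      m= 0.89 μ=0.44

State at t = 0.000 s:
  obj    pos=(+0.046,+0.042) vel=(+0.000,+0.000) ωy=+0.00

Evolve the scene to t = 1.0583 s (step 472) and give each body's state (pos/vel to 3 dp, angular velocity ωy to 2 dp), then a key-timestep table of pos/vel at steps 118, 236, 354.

State at t = 1.0583 s:
  obj    pos=(+2.884,-1.603) vel=(+5.363,-3.109) ωy=+144.14

Key-timestep trajectory:
   step    t(s)  obj.x    obj.z    obj.vx   obj.vz 
    118  0.2646   +0.223  -0.061  +1.341  -0.777
    236  0.5291   +0.755  -0.370  +2.681  -1.554
    354  0.7937   +1.642  -0.884  +4.022  -2.331


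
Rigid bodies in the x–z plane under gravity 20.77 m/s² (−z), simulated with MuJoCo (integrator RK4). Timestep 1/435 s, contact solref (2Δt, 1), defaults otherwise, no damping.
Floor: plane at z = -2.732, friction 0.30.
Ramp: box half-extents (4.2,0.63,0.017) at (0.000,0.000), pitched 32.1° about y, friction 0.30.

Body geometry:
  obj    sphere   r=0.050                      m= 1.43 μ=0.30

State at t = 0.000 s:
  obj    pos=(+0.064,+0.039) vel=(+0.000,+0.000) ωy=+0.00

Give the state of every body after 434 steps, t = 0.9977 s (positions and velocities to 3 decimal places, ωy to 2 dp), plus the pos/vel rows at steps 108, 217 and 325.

State at t = 0.9977 s:
  obj    pos=(+3.388,-2.046) vel=(+6.663,-4.180) ωy=+157.30

Key-timestep trajectory:
   step    t(s)  obj.x    obj.z    obj.vx   obj.vz 
    108  0.2483   +0.270  -0.090  +1.658  -1.040
    217  0.4989   +0.895  -0.482  +3.332  -2.090
    325  0.7471   +1.928  -1.130  +4.990  -3.130


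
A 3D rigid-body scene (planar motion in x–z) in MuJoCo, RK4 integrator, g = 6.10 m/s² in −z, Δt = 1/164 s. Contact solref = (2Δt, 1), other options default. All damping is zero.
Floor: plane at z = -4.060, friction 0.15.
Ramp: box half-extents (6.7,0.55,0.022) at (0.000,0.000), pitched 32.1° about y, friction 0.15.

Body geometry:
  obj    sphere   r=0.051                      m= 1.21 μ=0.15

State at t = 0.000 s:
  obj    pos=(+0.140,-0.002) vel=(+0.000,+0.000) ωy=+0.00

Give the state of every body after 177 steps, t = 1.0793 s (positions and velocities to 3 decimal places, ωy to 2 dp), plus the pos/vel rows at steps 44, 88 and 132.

State at t = 1.0793 s:
  obj    pos=(+1.357,-0.765) vel=(+2.259,-1.406) ωy=+41.04

Key-timestep trajectory:
   step    t(s)  obj.x    obj.z    obj.vx   obj.vz 
     44  0.2683   +0.215  -0.049  +0.564  -0.344
     88  0.5366   +0.441  -0.191  +1.122  -0.701
    132  0.8049   +0.817  -0.426  +1.681  -1.058


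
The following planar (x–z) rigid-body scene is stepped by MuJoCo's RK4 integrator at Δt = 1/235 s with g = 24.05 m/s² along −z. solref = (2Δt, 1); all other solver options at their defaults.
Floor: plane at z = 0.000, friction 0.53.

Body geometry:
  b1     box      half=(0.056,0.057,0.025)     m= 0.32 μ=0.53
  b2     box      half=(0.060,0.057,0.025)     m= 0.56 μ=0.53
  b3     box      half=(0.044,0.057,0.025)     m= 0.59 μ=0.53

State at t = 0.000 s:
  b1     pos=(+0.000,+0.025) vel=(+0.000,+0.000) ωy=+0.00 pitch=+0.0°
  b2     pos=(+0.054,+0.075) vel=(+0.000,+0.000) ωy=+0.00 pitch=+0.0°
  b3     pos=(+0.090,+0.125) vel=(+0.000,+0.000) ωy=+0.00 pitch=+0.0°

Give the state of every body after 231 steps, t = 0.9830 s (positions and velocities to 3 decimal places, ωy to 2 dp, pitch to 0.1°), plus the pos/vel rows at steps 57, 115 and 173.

State at t = 0.9830 s:
  b1     pos=(+0.000,+0.025) vel=(+0.000,+0.000) ωy=+0.00 pitch=+0.0°
  b2     pos=(+0.170,+0.057) vel=(+0.000,+0.000) ωy=+0.01 pitch=+141.6°
  b3     pos=(+0.245,+0.025) vel=(+0.001,+0.000) ωy=+0.00 pitch=+180.0°

Key-timestep trajectory:
   step    t(s)  b1.x    b1.z    b1.vx   b1.vz   b2.x    b2.z    b2.vx   b2.vz   b3.x    b3.z    b3.vx   b3.vz 
     57  0.2426   +0.000  +0.025  +0.000  +0.000   +0.122  +0.063  +0.305  +0.118   +0.193  +0.050  +0.237  +0.023
    115  0.4894   +0.000  +0.025  +0.000  +0.000   +0.170  +0.057  -0.001  +0.001   +0.245  +0.025  +0.001  +0.000
    173  0.7362   +0.000  +0.025  +0.000  +0.000   +0.170  +0.057  +0.000  +0.000   +0.245  +0.025  +0.001  +0.000


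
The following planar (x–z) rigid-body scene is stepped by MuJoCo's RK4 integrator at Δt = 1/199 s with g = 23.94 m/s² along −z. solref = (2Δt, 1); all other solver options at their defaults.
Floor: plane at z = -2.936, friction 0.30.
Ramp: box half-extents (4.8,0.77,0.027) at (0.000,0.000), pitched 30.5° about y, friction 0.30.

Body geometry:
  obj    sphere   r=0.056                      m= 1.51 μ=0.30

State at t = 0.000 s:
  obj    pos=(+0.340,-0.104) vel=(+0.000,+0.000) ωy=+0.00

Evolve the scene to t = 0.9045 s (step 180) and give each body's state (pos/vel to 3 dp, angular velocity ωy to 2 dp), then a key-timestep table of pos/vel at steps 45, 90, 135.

State at t = 0.9045 s:
  obj    pos=(+3.399,-1.906) vel=(+6.764,-3.984) ωy=+140.16

Key-timestep trajectory:
   step    t(s)  obj.x    obj.z    obj.vx   obj.vz 
     45  0.2261   +0.531  -0.217  +1.692  -0.996
     90  0.4523   +1.105  -0.555  +3.382  -1.992
    135  0.6784   +2.061  -1.118  +5.073  -2.988


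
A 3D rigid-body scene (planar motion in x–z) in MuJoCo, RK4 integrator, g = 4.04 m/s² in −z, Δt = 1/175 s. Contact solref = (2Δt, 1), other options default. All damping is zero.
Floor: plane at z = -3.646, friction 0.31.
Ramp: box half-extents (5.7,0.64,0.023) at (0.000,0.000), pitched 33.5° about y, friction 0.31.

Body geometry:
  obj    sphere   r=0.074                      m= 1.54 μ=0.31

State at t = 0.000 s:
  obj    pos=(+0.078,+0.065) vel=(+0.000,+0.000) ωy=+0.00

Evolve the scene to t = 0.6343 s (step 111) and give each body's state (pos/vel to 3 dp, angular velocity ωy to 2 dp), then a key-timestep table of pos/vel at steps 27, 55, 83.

State at t = 0.6343 s:
  obj    pos=(+0.345,-0.112) vel=(+0.843,-0.558) ωy=+13.65

Key-timestep trajectory:
   step    t(s)  obj.x    obj.z    obj.vx   obj.vz 
     27  0.1543   +0.094  +0.054  +0.205  -0.136
     55  0.3143   +0.144  +0.021  +0.418  -0.276
     83  0.4743   +0.227  -0.034  +0.630  -0.417


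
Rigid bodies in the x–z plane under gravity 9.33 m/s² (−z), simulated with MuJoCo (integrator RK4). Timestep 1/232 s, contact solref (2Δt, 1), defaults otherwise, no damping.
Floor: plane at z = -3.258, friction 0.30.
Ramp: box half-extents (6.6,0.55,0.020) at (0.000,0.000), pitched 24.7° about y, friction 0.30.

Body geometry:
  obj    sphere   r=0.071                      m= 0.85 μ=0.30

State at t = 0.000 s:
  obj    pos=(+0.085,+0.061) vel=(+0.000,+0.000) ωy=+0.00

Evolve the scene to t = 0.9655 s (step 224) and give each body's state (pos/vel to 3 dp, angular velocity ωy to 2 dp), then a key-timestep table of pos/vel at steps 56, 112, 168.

State at t = 0.9655 s:
  obj    pos=(+1.264,-0.481) vel=(+2.443,-1.124) ωy=+37.86

Key-timestep trajectory:
   step    t(s)  obj.x    obj.z    obj.vx   obj.vz 
     56  0.2414   +0.159  +0.027  +0.611  -0.281
    112  0.4828   +0.380  -0.075  +1.222  -0.562
    168  0.7241   +0.748  -0.244  +1.832  -0.843


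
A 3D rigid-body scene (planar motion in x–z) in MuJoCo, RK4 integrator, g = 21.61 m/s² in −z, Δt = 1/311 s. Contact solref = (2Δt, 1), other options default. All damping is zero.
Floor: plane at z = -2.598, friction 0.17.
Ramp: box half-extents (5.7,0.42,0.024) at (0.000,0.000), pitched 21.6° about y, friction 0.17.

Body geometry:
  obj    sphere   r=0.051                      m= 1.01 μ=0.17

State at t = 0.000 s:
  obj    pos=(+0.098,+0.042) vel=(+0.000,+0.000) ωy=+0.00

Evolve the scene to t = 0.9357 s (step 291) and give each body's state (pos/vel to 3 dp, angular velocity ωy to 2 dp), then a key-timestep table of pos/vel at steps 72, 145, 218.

State at t = 0.9357 s:
  obj    pos=(+2.411,-0.874) vel=(+4.944,-1.957) ωy=+104.23

Key-timestep trajectory:
   step    t(s)  obj.x    obj.z    obj.vx   obj.vz 
     72  0.2315   +0.240  -0.014  +1.223  -0.484
    145  0.4662   +0.672  -0.186  +2.463  -0.975
    218  0.7010   +1.396  -0.472  +3.704  -1.466


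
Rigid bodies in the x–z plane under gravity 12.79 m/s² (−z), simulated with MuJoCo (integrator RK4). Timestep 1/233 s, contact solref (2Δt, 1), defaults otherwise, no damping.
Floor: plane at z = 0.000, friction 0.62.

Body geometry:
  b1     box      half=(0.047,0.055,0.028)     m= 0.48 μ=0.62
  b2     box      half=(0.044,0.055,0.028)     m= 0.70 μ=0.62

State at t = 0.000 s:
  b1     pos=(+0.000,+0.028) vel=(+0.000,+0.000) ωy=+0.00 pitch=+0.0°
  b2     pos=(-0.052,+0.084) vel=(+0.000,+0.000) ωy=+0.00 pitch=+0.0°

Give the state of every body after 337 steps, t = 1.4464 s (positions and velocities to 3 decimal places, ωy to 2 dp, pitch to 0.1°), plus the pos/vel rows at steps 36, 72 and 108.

State at t = 1.4464 s:
  b1     pos=(+0.000,+0.028) vel=(+0.000,+0.000) ωy=+0.00 pitch=+0.0°
  b2     pos=(-0.165,+0.028) vel=(+0.000,+0.000) ωy=+0.00 pitch=+180.0°

Key-timestep trajectory:
   step    t(s)  b1.x    b1.z    b1.vx   b1.vz   b2.x    b2.z    b2.vx   b2.vz 
     36  0.1545   +0.000  +0.028  +0.000  +0.000   -0.068  +0.075  -0.230  -0.249
     72  0.3090   +0.000  +0.028  +0.000  +0.000   -0.112  +0.052  -0.164  +0.026
    108  0.4635   +0.000  +0.028  +0.000  +0.000   -0.137  +0.049  -0.260  -0.089


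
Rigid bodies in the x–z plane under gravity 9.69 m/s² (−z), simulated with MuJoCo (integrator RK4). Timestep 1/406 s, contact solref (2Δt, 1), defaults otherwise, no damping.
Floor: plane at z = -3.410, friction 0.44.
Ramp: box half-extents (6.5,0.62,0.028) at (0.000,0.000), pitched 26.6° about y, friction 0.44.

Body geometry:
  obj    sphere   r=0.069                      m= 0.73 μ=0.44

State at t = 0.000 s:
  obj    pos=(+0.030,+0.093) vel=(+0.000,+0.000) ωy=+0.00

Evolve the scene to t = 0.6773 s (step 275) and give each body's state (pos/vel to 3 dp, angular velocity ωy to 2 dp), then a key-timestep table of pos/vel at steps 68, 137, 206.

State at t = 0.6773 s:
  obj    pos=(+0.666,-0.225) vel=(+1.877,-0.940) ωy=+30.42

Key-timestep trajectory:
   step    t(s)  obj.x    obj.z    obj.vx   obj.vz 
     68  0.1675   +0.069  +0.074  +0.464  -0.232
    137  0.3374   +0.188  +0.014  +0.935  -0.468
    206  0.5074   +0.387  -0.085  +1.406  -0.704


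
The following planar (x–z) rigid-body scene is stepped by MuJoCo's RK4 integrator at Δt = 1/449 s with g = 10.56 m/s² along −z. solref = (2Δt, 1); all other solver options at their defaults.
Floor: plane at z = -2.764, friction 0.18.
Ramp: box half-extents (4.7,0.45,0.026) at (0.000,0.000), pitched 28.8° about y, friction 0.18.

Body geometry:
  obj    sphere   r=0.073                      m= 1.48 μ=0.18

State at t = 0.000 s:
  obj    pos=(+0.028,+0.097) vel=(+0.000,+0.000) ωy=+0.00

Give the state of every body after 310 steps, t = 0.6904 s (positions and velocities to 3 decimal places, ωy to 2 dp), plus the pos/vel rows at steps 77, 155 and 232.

State at t = 0.6904 s:
  obj    pos=(+0.787,-0.320) vel=(+2.199,-1.209) ωy=+34.36

Key-timestep trajectory:
   step    t(s)  obj.x    obj.z    obj.vx   obj.vz 
     77  0.1715   +0.075  +0.072  +0.546  -0.300
    155  0.3452   +0.218  -0.007  +1.099  -0.604
    232  0.5167   +0.453  -0.136  +1.645  -0.905


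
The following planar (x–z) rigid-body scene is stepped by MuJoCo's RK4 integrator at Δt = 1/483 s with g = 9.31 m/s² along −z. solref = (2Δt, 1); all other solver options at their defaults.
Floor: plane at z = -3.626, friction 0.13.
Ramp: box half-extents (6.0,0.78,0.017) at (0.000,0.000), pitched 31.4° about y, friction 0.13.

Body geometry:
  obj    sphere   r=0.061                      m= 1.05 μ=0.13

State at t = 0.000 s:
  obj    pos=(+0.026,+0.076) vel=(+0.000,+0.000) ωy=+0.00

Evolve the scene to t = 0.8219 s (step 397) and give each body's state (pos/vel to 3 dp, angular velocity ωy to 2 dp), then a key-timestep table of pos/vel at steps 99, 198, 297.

State at t = 0.8219 s:
  obj    pos=(+1.127,-0.596) vel=(+2.676,-1.640) ωy=+34.77

Key-timestep trajectory:
   step    t(s)  obj.x    obj.z    obj.vx   obj.vz 
     99  0.2050   +0.094  +0.034  +0.671  -0.400
    198  0.4099   +0.300  -0.092  +1.343  -0.800
    297  0.6149   +0.642  -0.300  +1.989  -1.256
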